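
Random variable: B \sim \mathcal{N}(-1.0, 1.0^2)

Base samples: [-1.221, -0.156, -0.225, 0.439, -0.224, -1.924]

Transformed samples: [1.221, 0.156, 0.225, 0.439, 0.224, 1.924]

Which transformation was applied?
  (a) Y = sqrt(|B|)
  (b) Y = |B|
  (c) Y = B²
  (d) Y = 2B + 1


Checking option (b) Y = |B|:
  B = -1.221 -> Y = 1.221 ✓
  B = -0.156 -> Y = 0.156 ✓
  B = -0.225 -> Y = 0.225 ✓
All samples match this transformation.

(b) |B|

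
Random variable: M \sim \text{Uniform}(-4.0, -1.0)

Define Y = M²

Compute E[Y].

Using E[X²] = Var(X) + (E[X])²:
E[M] = -2.5
Var(M) = (-1 + 4)^2/12 = 0.75
E[M²] = 0.75 + (-2.5)² = 0.75 + 6.25 = 7

7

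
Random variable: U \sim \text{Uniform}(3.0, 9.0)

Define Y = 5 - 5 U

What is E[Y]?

For Y = -5U + 5:
E[Y] = -5 * E[U] + 5
E[U] = (3 + 9)/2 = 6
E[Y] = -5 * 6 + 5 = -25

-25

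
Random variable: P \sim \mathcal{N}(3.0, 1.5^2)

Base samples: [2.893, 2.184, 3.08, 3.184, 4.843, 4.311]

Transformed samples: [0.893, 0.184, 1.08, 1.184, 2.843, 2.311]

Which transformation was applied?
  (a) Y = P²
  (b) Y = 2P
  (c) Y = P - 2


Checking option (c) Y = P - 2:
  P = 2.893 -> Y = 0.893 ✓
  P = 2.184 -> Y = 0.184 ✓
  P = 3.08 -> Y = 1.08 ✓
All samples match this transformation.

(c) P - 2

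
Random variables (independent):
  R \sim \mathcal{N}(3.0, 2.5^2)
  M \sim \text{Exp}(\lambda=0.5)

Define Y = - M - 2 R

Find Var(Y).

For independent RVs: Var(aX + bY) = a²Var(X) + b²Var(Y)
Var(R) = 6.25
Var(M) = 4
Var(Y) = (-2)²*6.25 + (-1)²*4
= 4*6.25 + 1*4 = 29

29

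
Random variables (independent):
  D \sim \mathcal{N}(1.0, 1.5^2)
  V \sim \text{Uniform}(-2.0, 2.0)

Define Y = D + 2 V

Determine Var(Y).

For independent RVs: Var(aX + bY) = a²Var(X) + b²Var(Y)
Var(D) = 2.25
Var(V) = 1.3333333
Var(Y) = 1²*2.25 + 2²*1.3333333
= 1*2.25 + 4*1.3333333 = 7.5833333

7.5833333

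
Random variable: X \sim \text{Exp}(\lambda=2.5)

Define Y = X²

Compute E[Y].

Using E[X²] = Var(X) + (E[X])²:
E[X] = 0.4
Var(X) = 1/2.5^2 = 0.16
E[X²] = 0.16 + 0.4² = 0.16 + 0.16 = 0.32

0.32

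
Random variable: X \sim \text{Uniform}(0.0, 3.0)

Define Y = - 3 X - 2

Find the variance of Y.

For Y = aX + b: Var(Y) = a² * Var(X)
Var(X) = (3 - 0)^2/12 = 0.75
Var(Y) = (-3)² * 0.75 = 9 * 0.75 = 6.75

6.75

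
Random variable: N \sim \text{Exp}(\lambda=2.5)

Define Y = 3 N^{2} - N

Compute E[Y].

E[Y] = 3*E[N²] - 1*E[N]
E[N] = 0.4
E[N²] = Var(N) + (E[N])² = 0.16 + 0.16 = 0.32
E[Y] = 3*0.32 - 1*0.4 = 0.56

0.56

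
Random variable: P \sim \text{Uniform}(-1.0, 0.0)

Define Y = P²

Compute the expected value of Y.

E[P²] = Var(P) + (E[P])² = 0.083333333 + 0.25 = 0.33333333

0.33333333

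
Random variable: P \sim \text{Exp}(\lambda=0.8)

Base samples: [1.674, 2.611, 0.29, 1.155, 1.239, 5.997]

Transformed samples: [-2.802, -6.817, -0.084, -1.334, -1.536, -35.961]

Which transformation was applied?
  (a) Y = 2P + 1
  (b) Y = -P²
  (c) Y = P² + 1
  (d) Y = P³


Checking option (b) Y = -P²:
  P = 1.674 -> Y = -2.802 ✓
  P = 2.611 -> Y = -6.817 ✓
  P = 0.29 -> Y = -0.084 ✓
All samples match this transformation.

(b) -P²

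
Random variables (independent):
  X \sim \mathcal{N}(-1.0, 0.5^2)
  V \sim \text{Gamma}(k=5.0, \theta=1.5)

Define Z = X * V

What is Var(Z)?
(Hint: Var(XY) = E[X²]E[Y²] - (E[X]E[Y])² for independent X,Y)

Var(XY) = E[X²]E[Y²] - (E[X]E[Y])²
E[X] = -1, Var(X) = 0.25
E[V] = 7.5, Var(V) = 11.25
E[X²] = 0.25 + (-1)² = 1.25
E[V²] = 11.25 + 7.5² = 67.5
Var(Z) = 1.25*67.5 - (-1*7.5)²
= 84.375 - 56.25 = 28.125

28.125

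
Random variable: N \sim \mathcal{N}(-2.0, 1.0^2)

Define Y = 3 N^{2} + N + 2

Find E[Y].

E[Y] = 3*E[N²] + 1*E[N] + 2
E[N] = -2
E[N²] = Var(N) + (E[N])² = 1 + 4 = 5
E[Y] = 3*5 + 1*(-2) + 2 = 15

15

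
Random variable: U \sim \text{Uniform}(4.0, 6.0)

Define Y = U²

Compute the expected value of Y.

Using E[X²] = Var(X) + (E[X])²:
E[U] = 5
Var(U) = (6 - 4)^2/12 = 0.33333333
E[U²] = 0.33333333 + 5² = 0.33333333 + 25 = 25.333333

25.333333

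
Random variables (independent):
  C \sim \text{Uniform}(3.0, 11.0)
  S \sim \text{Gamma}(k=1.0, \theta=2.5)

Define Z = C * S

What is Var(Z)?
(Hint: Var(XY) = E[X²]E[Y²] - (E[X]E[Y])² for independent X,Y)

Var(XY) = E[X²]E[Y²] - (E[X]E[Y])²
E[C] = 7, Var(C) = 5.3333333
E[S] = 2.5, Var(S) = 6.25
E[C²] = 5.3333333 + 7² = 54.333333
E[S²] = 6.25 + 2.5² = 12.5
Var(Z) = 54.333333*12.5 - (7*2.5)²
= 679.16667 - 306.25 = 372.91667

372.91667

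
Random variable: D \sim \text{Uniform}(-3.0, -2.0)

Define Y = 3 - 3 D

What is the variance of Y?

For Y = aD + b: Var(Y) = a² * Var(D)
Var(D) = (-2 + 3)^2/12 = 0.083333333
Var(Y) = (-3)² * 0.083333333 = 9 * 0.083333333 = 0.75

0.75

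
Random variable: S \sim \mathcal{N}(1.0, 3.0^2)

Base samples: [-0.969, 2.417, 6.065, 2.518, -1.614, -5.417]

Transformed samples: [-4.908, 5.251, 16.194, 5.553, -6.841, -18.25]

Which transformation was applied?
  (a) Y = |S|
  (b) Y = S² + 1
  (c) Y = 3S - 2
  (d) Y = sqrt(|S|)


Checking option (c) Y = 3S - 2:
  S = -0.969 -> Y = -4.908 ✓
  S = 2.417 -> Y = 5.251 ✓
  S = 6.065 -> Y = 16.194 ✓
All samples match this transformation.

(c) 3S - 2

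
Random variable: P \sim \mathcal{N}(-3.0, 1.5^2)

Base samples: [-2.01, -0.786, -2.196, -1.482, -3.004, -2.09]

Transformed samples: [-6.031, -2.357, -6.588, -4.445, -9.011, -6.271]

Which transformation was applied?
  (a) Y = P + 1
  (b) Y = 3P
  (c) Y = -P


Checking option (b) Y = 3P:
  P = -2.01 -> Y = -6.031 ✓
  P = -0.786 -> Y = -2.357 ✓
  P = -2.196 -> Y = -6.588 ✓
All samples match this transformation.

(b) 3P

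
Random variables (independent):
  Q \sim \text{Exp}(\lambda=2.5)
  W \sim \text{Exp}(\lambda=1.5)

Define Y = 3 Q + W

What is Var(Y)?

For independent RVs: Var(aX + bY) = a²Var(X) + b²Var(Y)
Var(Q) = 0.16
Var(W) = 0.44444444
Var(Y) = 3²*0.16 + 1²*0.44444444
= 9*0.16 + 1*0.44444444 = 1.8844444

1.8844444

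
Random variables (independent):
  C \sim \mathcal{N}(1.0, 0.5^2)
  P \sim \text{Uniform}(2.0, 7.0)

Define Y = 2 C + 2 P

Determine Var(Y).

For independent RVs: Var(aX + bY) = a²Var(X) + b²Var(Y)
Var(C) = 0.25
Var(P) = 2.0833333
Var(Y) = 2²*0.25 + 2²*2.0833333
= 4*0.25 + 4*2.0833333 = 9.3333333

9.3333333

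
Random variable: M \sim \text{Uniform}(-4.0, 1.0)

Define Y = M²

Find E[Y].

Using E[X²] = Var(X) + (E[X])²:
E[M] = -1.5
Var(M) = (1 + 4)^2/12 = 2.0833333
E[M²] = 2.0833333 + (-1.5)² = 2.0833333 + 2.25 = 4.3333333

4.3333333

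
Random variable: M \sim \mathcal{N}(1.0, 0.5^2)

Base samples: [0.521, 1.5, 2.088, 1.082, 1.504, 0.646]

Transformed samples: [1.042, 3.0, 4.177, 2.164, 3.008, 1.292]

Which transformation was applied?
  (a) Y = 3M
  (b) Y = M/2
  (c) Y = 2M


Checking option (c) Y = 2M:
  M = 0.521 -> Y = 1.042 ✓
  M = 1.5 -> Y = 3.0 ✓
  M = 2.088 -> Y = 4.177 ✓
All samples match this transformation.

(c) 2M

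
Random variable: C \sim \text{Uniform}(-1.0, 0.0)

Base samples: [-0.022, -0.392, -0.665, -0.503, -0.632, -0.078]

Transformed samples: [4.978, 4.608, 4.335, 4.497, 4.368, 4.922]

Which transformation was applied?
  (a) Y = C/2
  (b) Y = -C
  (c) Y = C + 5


Checking option (c) Y = C + 5:
  C = -0.022 -> Y = 4.978 ✓
  C = -0.392 -> Y = 4.608 ✓
  C = -0.665 -> Y = 4.335 ✓
All samples match this transformation.

(c) C + 5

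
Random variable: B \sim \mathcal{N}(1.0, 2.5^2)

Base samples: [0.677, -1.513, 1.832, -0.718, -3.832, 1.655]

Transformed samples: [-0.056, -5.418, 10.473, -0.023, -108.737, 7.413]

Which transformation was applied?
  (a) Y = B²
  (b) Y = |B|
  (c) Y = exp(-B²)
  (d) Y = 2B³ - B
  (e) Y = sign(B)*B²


Checking option (d) Y = 2B³ - B:
  B = 0.677 -> Y = -0.056 ✓
  B = -1.513 -> Y = -5.418 ✓
  B = 1.832 -> Y = 10.473 ✓
All samples match this transformation.

(d) 2B³ - B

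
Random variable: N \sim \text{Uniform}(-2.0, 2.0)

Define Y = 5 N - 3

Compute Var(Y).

For Y = aN + b: Var(Y) = a² * Var(N)
Var(N) = (2 + 2)^2/12 = 1.3333333
Var(Y) = 5² * 1.3333333 = 25 * 1.3333333 = 33.333333

33.333333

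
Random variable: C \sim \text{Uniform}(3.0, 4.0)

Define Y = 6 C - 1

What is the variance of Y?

For Y = aC + b: Var(Y) = a² * Var(C)
Var(C) = (4 - 3)^2/12 = 0.083333333
Var(Y) = 6² * 0.083333333 = 36 * 0.083333333 = 3

3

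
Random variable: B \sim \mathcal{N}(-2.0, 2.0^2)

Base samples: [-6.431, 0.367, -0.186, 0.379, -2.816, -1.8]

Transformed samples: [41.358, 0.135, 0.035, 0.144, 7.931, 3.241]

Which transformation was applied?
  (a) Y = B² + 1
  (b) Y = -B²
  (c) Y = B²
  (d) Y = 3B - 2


Checking option (c) Y = B²:
  B = -6.431 -> Y = 41.358 ✓
  B = 0.367 -> Y = 0.135 ✓
  B = -0.186 -> Y = 0.035 ✓
All samples match this transformation.

(c) B²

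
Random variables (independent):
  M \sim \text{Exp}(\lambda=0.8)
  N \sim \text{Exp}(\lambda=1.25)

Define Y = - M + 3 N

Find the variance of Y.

For independent RVs: Var(aX + bY) = a²Var(X) + b²Var(Y)
Var(M) = 1.5625
Var(N) = 0.64
Var(Y) = (-1)²*1.5625 + 3²*0.64
= 1*1.5625 + 9*0.64 = 7.3225

7.3225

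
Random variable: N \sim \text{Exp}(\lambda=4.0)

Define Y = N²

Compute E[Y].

E[N²] = Var(N) + (E[N])² = 0.0625 + 0.0625 = 0.125

0.125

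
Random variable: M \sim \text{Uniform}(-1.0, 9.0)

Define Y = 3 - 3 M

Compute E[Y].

For Y = -3M + 3:
E[Y] = -3 * E[M] + 3
E[M] = (-1 + 9)/2 = 4
E[Y] = -3 * 4 + 3 = -9

-9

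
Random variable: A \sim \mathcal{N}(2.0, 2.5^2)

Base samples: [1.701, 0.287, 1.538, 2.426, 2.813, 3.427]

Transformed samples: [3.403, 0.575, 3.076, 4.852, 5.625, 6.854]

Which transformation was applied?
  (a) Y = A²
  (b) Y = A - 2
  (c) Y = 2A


Checking option (c) Y = 2A:
  A = 1.701 -> Y = 3.403 ✓
  A = 0.287 -> Y = 0.575 ✓
  A = 1.538 -> Y = 3.076 ✓
All samples match this transformation.

(c) 2A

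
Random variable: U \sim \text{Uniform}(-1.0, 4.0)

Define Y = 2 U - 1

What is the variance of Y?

For Y = aU + b: Var(Y) = a² * Var(U)
Var(U) = (4 + 1)^2/12 = 2.0833333
Var(Y) = 2² * 2.0833333 = 4 * 2.0833333 = 8.3333333

8.3333333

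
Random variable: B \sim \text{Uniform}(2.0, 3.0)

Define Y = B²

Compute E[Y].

Using E[X²] = Var(X) + (E[X])²:
E[B] = 2.5
Var(B) = (3 - 2)^2/12 = 0.083333333
E[B²] = 0.083333333 + 2.5² = 0.083333333 + 6.25 = 6.3333333

6.3333333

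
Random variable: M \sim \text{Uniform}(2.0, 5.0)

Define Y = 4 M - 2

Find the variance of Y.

For Y = aM + b: Var(Y) = a² * Var(M)
Var(M) = (5 - 2)^2/12 = 0.75
Var(Y) = 4² * 0.75 = 16 * 0.75 = 12

12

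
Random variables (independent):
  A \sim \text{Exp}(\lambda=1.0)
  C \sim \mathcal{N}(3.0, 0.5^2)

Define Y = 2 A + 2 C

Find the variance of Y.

For independent RVs: Var(aX + bY) = a²Var(X) + b²Var(Y)
Var(A) = 1
Var(C) = 0.25
Var(Y) = 2²*1 + 2²*0.25
= 4*1 + 4*0.25 = 5

5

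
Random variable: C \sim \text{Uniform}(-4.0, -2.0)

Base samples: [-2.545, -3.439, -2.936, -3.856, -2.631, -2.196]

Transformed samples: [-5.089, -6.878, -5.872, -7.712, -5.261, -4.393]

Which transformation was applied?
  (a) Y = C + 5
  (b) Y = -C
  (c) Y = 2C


Checking option (c) Y = 2C:
  C = -2.545 -> Y = -5.089 ✓
  C = -3.439 -> Y = -6.878 ✓
  C = -2.936 -> Y = -5.872 ✓
All samples match this transformation.

(c) 2C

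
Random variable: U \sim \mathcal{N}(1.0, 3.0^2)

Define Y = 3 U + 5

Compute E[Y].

For Y = 3U + 5:
E[Y] = 3 * E[U] + 5
E[U] = 1.0 = 1
E[Y] = 3 * 1 + 5 = 8

8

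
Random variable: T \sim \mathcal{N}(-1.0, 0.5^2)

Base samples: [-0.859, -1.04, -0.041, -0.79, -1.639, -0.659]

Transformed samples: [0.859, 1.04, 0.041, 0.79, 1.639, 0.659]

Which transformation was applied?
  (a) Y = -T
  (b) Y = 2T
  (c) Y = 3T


Checking option (a) Y = -T:
  T = -0.859 -> Y = 0.859 ✓
  T = -1.04 -> Y = 1.04 ✓
  T = -0.041 -> Y = 0.041 ✓
All samples match this transformation.

(a) -T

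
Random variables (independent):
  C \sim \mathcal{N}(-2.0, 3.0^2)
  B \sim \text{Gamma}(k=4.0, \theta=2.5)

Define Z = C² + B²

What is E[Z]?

E[Z] = E[C²] + E[B²]
E[C²] = Var(C) + E[C]² = 9 + 4 = 13
E[B²] = Var(B) + E[B]² = 25 + 100 = 125
E[Z] = 13 + 125 = 138

138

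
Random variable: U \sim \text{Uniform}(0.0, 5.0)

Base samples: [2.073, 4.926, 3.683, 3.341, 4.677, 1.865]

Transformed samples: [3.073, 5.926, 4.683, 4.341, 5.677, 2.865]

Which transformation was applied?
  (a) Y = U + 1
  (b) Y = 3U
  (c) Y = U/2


Checking option (a) Y = U + 1:
  U = 2.073 -> Y = 3.073 ✓
  U = 4.926 -> Y = 5.926 ✓
  U = 3.683 -> Y = 4.683 ✓
All samples match this transformation.

(a) U + 1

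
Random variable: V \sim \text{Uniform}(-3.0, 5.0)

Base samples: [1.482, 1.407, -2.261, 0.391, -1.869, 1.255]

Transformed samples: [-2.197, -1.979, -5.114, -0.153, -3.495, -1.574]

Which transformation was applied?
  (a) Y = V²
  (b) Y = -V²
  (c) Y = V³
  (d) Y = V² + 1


Checking option (b) Y = -V²:
  V = 1.482 -> Y = -2.197 ✓
  V = 1.407 -> Y = -1.979 ✓
  V = -2.261 -> Y = -5.114 ✓
All samples match this transformation.

(b) -V²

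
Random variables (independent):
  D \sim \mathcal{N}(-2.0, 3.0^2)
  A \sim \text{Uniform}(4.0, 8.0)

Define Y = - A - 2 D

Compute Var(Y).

For independent RVs: Var(aX + bY) = a²Var(X) + b²Var(Y)
Var(D) = 9
Var(A) = 1.3333333
Var(Y) = (-2)²*9 + (-1)²*1.3333333
= 4*9 + 1*1.3333333 = 37.333333

37.333333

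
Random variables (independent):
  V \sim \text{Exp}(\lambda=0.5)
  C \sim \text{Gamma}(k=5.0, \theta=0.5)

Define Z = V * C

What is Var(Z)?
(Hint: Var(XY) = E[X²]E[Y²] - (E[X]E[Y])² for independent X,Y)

Var(XY) = E[X²]E[Y²] - (E[X]E[Y])²
E[V] = 2, Var(V) = 4
E[C] = 2.5, Var(C) = 1.25
E[V²] = 4 + 2² = 8
E[C²] = 1.25 + 2.5² = 7.5
Var(Z) = 8*7.5 - (2*2.5)²
= 60 - 25 = 35

35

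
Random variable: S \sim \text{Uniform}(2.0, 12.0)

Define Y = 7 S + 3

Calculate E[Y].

For Y = 7S + 3:
E[Y] = 7 * E[S] + 3
E[S] = (2 + 12)/2 = 7
E[Y] = 7 * 7 + 3 = 52

52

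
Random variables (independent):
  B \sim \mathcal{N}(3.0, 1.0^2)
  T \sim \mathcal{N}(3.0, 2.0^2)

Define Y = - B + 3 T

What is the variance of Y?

For independent RVs: Var(aX + bY) = a²Var(X) + b²Var(Y)
Var(B) = 1
Var(T) = 4
Var(Y) = (-1)²*1 + 3²*4
= 1*1 + 9*4 = 37

37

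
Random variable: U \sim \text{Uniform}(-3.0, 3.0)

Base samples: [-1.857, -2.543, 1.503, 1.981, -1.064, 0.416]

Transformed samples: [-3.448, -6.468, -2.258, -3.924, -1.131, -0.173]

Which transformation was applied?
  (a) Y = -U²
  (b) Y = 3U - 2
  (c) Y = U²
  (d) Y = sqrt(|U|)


Checking option (a) Y = -U²:
  U = -1.857 -> Y = -3.448 ✓
  U = -2.543 -> Y = -6.468 ✓
  U = 1.503 -> Y = -2.258 ✓
All samples match this transformation.

(a) -U²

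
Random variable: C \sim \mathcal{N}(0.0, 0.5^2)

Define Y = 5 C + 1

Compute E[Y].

For Y = 5C + 1:
E[Y] = 5 * E[C] + 1
E[C] = 0.0 = 0
E[Y] = 5 * 0 + 1 = 1

1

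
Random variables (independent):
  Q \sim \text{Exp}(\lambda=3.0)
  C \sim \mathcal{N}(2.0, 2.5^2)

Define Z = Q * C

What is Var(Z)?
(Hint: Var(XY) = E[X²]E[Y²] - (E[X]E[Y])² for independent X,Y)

Var(XY) = E[X²]E[Y²] - (E[X]E[Y])²
E[Q] = 0.33333333, Var(Q) = 0.11111111
E[C] = 2, Var(C) = 6.25
E[Q²] = 0.11111111 + 0.33333333² = 0.22222222
E[C²] = 6.25 + 2² = 10.25
Var(Z) = 0.22222222*10.25 - (0.33333333*2)²
= 2.2777778 - 0.44444444 = 1.8333333

1.8333333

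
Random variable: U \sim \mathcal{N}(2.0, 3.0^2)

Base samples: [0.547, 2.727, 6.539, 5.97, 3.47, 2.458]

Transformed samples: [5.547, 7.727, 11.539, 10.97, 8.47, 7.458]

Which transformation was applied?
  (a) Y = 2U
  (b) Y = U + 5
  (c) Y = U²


Checking option (b) Y = U + 5:
  U = 0.547 -> Y = 5.547 ✓
  U = 2.727 -> Y = 7.727 ✓
  U = 6.539 -> Y = 11.539 ✓
All samples match this transformation.

(b) U + 5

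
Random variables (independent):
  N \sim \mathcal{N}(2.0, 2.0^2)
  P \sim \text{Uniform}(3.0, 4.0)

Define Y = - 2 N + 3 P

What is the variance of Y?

For independent RVs: Var(aX + bY) = a²Var(X) + b²Var(Y)
Var(N) = 4
Var(P) = 0.083333333
Var(Y) = (-2)²*4 + 3²*0.083333333
= 4*4 + 9*0.083333333 = 16.75

16.75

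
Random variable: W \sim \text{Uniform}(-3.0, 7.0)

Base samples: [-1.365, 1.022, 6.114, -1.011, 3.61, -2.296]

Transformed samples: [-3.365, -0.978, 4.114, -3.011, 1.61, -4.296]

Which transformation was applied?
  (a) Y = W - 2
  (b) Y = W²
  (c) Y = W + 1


Checking option (a) Y = W - 2:
  W = -1.365 -> Y = -3.365 ✓
  W = 1.022 -> Y = -0.978 ✓
  W = 6.114 -> Y = 4.114 ✓
All samples match this transformation.

(a) W - 2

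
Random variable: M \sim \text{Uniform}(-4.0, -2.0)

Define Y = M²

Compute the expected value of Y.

E[M²] = Var(M) + (E[M])² = 0.33333333 + 9 = 9.3333333

9.3333333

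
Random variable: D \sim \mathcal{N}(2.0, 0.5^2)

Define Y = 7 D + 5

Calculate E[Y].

For Y = 7D + 5:
E[Y] = 7 * E[D] + 5
E[D] = 2.0 = 2
E[Y] = 7 * 2 + 5 = 19

19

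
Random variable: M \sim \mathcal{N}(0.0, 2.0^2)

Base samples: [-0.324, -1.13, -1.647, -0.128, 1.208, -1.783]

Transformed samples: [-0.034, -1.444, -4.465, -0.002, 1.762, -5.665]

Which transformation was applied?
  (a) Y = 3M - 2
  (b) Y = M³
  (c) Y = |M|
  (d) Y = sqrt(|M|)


Checking option (b) Y = M³:
  M = -0.324 -> Y = -0.034 ✓
  M = -1.13 -> Y = -1.444 ✓
  M = -1.647 -> Y = -4.465 ✓
All samples match this transformation.

(b) M³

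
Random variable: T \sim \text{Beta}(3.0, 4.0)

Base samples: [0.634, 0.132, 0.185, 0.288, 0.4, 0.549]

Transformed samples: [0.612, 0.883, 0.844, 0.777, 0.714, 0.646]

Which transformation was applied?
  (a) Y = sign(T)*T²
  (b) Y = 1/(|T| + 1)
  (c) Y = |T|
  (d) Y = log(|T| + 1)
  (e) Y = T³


Checking option (b) Y = 1/(|T| + 1):
  T = 0.634 -> Y = 0.612 ✓
  T = 0.132 -> Y = 0.883 ✓
  T = 0.185 -> Y = 0.844 ✓
All samples match this transformation.

(b) 1/(|T| + 1)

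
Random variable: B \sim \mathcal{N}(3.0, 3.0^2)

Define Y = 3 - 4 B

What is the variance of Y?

For Y = aB + b: Var(Y) = a² * Var(B)
Var(B) = 3.0^2 = 9
Var(Y) = (-4)² * 9 = 16 * 9 = 144

144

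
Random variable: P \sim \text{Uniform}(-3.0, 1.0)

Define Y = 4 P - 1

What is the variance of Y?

For Y = aP + b: Var(Y) = a² * Var(P)
Var(P) = (1 + 3)^2/12 = 1.3333333
Var(Y) = 4² * 1.3333333 = 16 * 1.3333333 = 21.333333

21.333333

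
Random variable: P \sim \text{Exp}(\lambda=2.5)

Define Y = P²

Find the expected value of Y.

Using E[X²] = Var(X) + (E[X])²:
E[P] = 0.4
Var(P) = 1/2.5^2 = 0.16
E[P²] = 0.16 + 0.4² = 0.16 + 0.16 = 0.32

0.32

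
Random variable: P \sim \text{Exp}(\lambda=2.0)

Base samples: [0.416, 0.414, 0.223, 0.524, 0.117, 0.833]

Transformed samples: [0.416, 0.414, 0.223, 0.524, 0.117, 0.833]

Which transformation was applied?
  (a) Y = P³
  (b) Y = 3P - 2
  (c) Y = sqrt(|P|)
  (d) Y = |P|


Checking option (d) Y = |P|:
  P = 0.416 -> Y = 0.416 ✓
  P = 0.414 -> Y = 0.414 ✓
  P = 0.223 -> Y = 0.223 ✓
All samples match this transformation.

(d) |P|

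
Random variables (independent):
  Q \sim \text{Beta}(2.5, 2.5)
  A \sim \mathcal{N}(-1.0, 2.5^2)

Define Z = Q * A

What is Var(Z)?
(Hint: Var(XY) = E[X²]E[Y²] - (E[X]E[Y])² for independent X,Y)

Var(XY) = E[X²]E[Y²] - (E[X]E[Y])²
E[Q] = 0.5, Var(Q) = 0.041666667
E[A] = -1, Var(A) = 6.25
E[Q²] = 0.041666667 + 0.5² = 0.29166667
E[A²] = 6.25 + (-1)² = 7.25
Var(Z) = 0.29166667*7.25 - (0.5*(-1))²
= 2.1145833 - 0.25 = 1.8645833

1.8645833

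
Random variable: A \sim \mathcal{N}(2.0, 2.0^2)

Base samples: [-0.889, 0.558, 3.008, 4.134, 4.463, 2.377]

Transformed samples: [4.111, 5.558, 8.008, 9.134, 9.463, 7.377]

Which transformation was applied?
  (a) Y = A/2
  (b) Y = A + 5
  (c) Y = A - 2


Checking option (b) Y = A + 5:
  A = -0.889 -> Y = 4.111 ✓
  A = 0.558 -> Y = 5.558 ✓
  A = 3.008 -> Y = 8.008 ✓
All samples match this transformation.

(b) A + 5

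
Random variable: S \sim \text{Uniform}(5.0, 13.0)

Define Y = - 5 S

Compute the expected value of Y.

For Y = -5S:
E[Y] = -5 * E[S]
E[S] = (5 + 13)/2 = 9
E[Y] = -5 * 9 = -45

-45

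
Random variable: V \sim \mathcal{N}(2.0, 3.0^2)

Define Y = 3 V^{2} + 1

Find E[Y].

E[Y] = 3*E[V²] + 1
E[V] = 2
E[V²] = Var(V) + (E[V])² = 9 + 4 = 13
E[Y] = 3*13 + 1 = 40

40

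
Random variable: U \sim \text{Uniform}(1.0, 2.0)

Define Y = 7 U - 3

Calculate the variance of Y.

For Y = aU + b: Var(Y) = a² * Var(U)
Var(U) = (2 - 1)^2/12 = 0.083333333
Var(Y) = 7² * 0.083333333 = 49 * 0.083333333 = 4.0833333

4.0833333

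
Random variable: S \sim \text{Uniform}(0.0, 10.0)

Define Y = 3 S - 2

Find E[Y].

For Y = 3S - 2:
E[Y] = 3 * E[S] - 2
E[S] = (0 + 10)/2 = 5
E[Y] = 3 * 5 - 2 = 13

13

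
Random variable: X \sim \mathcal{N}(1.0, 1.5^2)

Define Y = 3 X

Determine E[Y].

For Y = 3X:
E[Y] = 3 * E[X]
E[X] = 1.0 = 1
E[Y] = 3 * 1 = 3

3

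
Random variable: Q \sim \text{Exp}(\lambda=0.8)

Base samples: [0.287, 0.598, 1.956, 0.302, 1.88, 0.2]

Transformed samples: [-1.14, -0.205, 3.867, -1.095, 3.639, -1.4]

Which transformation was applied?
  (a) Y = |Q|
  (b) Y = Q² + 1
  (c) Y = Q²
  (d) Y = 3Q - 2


Checking option (d) Y = 3Q - 2:
  Q = 0.287 -> Y = -1.14 ✓
  Q = 0.598 -> Y = -0.205 ✓
  Q = 1.956 -> Y = 3.867 ✓
All samples match this transformation.

(d) 3Q - 2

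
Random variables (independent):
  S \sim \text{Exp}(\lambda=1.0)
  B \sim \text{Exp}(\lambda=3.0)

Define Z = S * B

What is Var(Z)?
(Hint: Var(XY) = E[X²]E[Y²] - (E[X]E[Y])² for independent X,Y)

Var(XY) = E[X²]E[Y²] - (E[X]E[Y])²
E[S] = 1, Var(S) = 1
E[B] = 0.33333333, Var(B) = 0.11111111
E[S²] = 1 + 1² = 2
E[B²] = 0.11111111 + 0.33333333² = 0.22222222
Var(Z) = 2*0.22222222 - (1*0.33333333)²
= 0.44444444 - 0.11111111 = 0.33333333

0.33333333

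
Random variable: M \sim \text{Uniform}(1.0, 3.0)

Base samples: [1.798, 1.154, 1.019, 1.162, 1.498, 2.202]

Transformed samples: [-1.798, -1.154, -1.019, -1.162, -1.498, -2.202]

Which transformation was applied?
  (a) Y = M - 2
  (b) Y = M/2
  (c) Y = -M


Checking option (c) Y = -M:
  M = 1.798 -> Y = -1.798 ✓
  M = 1.154 -> Y = -1.154 ✓
  M = 1.019 -> Y = -1.019 ✓
All samples match this transformation.

(c) -M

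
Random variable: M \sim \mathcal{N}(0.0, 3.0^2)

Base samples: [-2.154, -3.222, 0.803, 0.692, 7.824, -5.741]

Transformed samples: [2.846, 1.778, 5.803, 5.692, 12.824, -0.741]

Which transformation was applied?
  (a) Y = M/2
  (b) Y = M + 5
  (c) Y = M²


Checking option (b) Y = M + 5:
  M = -2.154 -> Y = 2.846 ✓
  M = -3.222 -> Y = 1.778 ✓
  M = 0.803 -> Y = 5.803 ✓
All samples match this transformation.

(b) M + 5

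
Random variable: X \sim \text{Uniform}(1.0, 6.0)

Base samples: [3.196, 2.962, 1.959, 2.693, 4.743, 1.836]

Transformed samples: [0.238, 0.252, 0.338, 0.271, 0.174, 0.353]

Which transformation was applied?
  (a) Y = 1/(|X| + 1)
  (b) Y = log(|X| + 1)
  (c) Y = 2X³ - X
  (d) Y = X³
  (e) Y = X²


Checking option (a) Y = 1/(|X| + 1):
  X = 3.196 -> Y = 0.238 ✓
  X = 2.962 -> Y = 0.252 ✓
  X = 1.959 -> Y = 0.338 ✓
All samples match this transformation.

(a) 1/(|X| + 1)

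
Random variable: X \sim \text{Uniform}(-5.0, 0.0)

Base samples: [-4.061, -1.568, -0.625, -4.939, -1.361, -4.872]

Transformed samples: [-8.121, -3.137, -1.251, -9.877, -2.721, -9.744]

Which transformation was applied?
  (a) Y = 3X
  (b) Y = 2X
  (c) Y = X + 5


Checking option (b) Y = 2X:
  X = -4.061 -> Y = -8.121 ✓
  X = -1.568 -> Y = -3.137 ✓
  X = -0.625 -> Y = -1.251 ✓
All samples match this transformation.

(b) 2X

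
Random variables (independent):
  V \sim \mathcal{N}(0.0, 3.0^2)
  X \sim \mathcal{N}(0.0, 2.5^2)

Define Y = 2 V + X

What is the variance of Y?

For independent RVs: Var(aX + bY) = a²Var(X) + b²Var(Y)
Var(V) = 9
Var(X) = 6.25
Var(Y) = 2²*9 + 1²*6.25
= 4*9 + 1*6.25 = 42.25

42.25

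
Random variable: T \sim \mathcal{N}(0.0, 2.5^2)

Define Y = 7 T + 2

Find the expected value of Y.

For Y = 7T + 2:
E[Y] = 7 * E[T] + 2
E[T] = 0.0 = 0
E[Y] = 7 * 0 + 2 = 2

2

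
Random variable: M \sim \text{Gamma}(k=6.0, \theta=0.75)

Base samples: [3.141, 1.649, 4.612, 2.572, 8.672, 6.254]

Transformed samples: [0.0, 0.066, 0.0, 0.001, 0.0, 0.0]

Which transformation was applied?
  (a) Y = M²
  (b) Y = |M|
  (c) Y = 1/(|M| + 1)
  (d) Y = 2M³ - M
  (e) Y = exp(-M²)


Checking option (e) Y = exp(-M²):
  M = 3.141 -> Y = 0.0 ✓
  M = 1.649 -> Y = 0.066 ✓
  M = 4.612 -> Y = 0.0 ✓
All samples match this transformation.

(e) exp(-M²)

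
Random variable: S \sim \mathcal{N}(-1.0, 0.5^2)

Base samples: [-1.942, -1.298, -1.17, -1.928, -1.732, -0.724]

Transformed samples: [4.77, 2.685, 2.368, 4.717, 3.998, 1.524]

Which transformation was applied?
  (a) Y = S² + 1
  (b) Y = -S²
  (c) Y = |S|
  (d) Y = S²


Checking option (a) Y = S² + 1:
  S = -1.942 -> Y = 4.77 ✓
  S = -1.298 -> Y = 2.685 ✓
  S = -1.17 -> Y = 2.368 ✓
All samples match this transformation.

(a) S² + 1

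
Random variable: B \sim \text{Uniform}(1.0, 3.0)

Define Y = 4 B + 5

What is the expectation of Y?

For Y = 4B + 5:
E[Y] = 4 * E[B] + 5
E[B] = (1 + 3)/2 = 2
E[Y] = 4 * 2 + 5 = 13

13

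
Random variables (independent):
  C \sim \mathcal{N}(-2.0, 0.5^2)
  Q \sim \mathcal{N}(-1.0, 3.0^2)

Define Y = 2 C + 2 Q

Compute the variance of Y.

For independent RVs: Var(aX + bY) = a²Var(X) + b²Var(Y)
Var(C) = 0.25
Var(Q) = 9
Var(Y) = 2²*0.25 + 2²*9
= 4*0.25 + 4*9 = 37

37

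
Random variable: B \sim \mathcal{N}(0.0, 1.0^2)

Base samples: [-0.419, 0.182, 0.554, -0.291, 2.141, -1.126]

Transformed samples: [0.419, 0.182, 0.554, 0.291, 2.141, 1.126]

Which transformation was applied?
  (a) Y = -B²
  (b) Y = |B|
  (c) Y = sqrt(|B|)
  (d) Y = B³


Checking option (b) Y = |B|:
  B = -0.419 -> Y = 0.419 ✓
  B = 0.182 -> Y = 0.182 ✓
  B = 0.554 -> Y = 0.554 ✓
All samples match this transformation.

(b) |B|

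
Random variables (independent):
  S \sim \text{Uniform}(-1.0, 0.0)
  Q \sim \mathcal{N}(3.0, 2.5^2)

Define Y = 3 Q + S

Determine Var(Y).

For independent RVs: Var(aX + bY) = a²Var(X) + b²Var(Y)
Var(S) = 0.083333333
Var(Q) = 6.25
Var(Y) = 1²*0.083333333 + 3²*6.25
= 1*0.083333333 + 9*6.25 = 56.333333

56.333333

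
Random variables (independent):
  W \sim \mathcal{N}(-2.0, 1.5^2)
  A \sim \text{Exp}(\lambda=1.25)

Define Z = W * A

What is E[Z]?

For independent RVs: E[XY] = E[X]*E[Y]
E[W] = -2
E[A] = 0.8
E[Z] = -2 * 0.8 = -1.6

-1.6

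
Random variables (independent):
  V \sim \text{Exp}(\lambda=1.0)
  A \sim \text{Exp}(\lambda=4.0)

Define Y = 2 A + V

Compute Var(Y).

For independent RVs: Var(aX + bY) = a²Var(X) + b²Var(Y)
Var(V) = 1
Var(A) = 0.0625
Var(Y) = 1²*1 + 2²*0.0625
= 1*1 + 4*0.0625 = 1.25

1.25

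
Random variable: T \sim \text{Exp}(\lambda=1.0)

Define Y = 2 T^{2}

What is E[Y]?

E[Y] = 2*E[T²]
E[T] = 1
E[T²] = Var(T) + (E[T])² = 1 + 1 = 2
E[Y] = 2*2 = 4

4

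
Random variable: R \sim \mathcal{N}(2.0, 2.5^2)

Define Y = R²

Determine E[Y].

Using E[X²] = Var(X) + (E[X])²:
E[R] = 2
Var(R) = 2.5^2 = 6.25
E[R²] = 6.25 + 2² = 6.25 + 4 = 10.25

10.25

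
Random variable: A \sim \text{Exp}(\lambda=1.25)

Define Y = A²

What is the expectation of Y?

E[A²] = Var(A) + (E[A])² = 0.64 + 0.64 = 1.28

1.28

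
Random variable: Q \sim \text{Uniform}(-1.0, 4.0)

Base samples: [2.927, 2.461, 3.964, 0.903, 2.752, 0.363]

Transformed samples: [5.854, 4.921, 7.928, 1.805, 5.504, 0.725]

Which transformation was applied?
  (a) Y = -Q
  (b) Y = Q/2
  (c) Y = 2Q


Checking option (c) Y = 2Q:
  Q = 2.927 -> Y = 5.854 ✓
  Q = 2.461 -> Y = 4.921 ✓
  Q = 3.964 -> Y = 7.928 ✓
All samples match this transformation.

(c) 2Q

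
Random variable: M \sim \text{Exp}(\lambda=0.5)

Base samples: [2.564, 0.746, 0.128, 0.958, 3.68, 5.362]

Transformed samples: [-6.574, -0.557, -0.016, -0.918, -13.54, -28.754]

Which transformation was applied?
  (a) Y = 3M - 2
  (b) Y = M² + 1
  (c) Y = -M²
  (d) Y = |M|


Checking option (c) Y = -M²:
  M = 2.564 -> Y = -6.574 ✓
  M = 0.746 -> Y = -0.557 ✓
  M = 0.128 -> Y = -0.016 ✓
All samples match this transformation.

(c) -M²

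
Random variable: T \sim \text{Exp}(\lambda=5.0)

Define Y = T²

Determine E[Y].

E[T²] = Var(T) + (E[T])² = 0.04 + 0.04 = 0.08

0.08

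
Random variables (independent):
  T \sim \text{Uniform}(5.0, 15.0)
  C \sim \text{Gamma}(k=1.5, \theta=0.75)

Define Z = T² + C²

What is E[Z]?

E[Z] = E[T²] + E[C²]
E[T²] = Var(T) + E[T]² = 8.3333333 + 100 = 108.33333
E[C²] = Var(C) + E[C]² = 0.84375 + 1.265625 = 2.109375
E[Z] = 108.33333 + 2.109375 = 110.44271

110.44271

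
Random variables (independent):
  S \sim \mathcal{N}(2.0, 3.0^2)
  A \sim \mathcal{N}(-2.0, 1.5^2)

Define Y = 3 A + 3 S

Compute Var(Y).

For independent RVs: Var(aX + bY) = a²Var(X) + b²Var(Y)
Var(S) = 9
Var(A) = 2.25
Var(Y) = 3²*9 + 3²*2.25
= 9*9 + 9*2.25 = 101.25

101.25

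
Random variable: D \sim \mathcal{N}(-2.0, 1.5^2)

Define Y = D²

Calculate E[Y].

E[D²] = Var(D) + (E[D])² = 2.25 + 4 = 6.25

6.25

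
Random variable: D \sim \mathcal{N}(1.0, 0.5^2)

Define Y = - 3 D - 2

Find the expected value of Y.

For Y = -3D - 2:
E[Y] = -3 * E[D] - 2
E[D] = 1.0 = 1
E[Y] = -3 * 1 - 2 = -5

-5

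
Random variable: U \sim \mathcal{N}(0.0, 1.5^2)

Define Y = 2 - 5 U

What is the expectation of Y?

For Y = -5U + 2:
E[Y] = -5 * E[U] + 2
E[U] = 0.0 = 0
E[Y] = -5 * 0 + 2 = 2

2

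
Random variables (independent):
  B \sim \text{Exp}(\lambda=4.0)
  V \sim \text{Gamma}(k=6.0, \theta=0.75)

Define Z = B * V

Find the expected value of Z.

For independent RVs: E[XY] = E[X]*E[Y]
E[B] = 0.25
E[V] = 4.5
E[Z] = 0.25 * 4.5 = 1.125

1.125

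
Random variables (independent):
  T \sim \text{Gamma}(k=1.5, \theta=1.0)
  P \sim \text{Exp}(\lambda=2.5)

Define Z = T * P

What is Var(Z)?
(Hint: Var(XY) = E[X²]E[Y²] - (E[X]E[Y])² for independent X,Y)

Var(XY) = E[X²]E[Y²] - (E[X]E[Y])²
E[T] = 1.5, Var(T) = 1.5
E[P] = 0.4, Var(P) = 0.16
E[T²] = 1.5 + 1.5² = 3.75
E[P²] = 0.16 + 0.4² = 0.32
Var(Z) = 3.75*0.32 - (1.5*0.4)²
= 1.2 - 0.36 = 0.84

0.84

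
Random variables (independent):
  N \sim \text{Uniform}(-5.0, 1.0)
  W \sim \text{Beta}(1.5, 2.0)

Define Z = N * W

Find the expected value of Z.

For independent RVs: E[XY] = E[X]*E[Y]
E[N] = -2
E[W] = 0.42857143
E[Z] = -2 * 0.42857143 = -0.85714286

-0.85714286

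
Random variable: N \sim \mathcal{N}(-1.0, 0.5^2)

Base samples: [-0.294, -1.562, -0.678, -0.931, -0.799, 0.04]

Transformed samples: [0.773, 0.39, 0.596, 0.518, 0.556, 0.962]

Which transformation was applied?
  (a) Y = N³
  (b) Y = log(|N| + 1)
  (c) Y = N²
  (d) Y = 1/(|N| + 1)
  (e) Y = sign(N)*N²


Checking option (d) Y = 1/(|N| + 1):
  N = -0.294 -> Y = 0.773 ✓
  N = -1.562 -> Y = 0.39 ✓
  N = -0.678 -> Y = 0.596 ✓
All samples match this transformation.

(d) 1/(|N| + 1)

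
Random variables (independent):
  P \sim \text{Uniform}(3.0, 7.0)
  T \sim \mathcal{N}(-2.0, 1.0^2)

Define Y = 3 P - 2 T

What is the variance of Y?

For independent RVs: Var(aX + bY) = a²Var(X) + b²Var(Y)
Var(P) = 1.3333333
Var(T) = 1
Var(Y) = 3²*1.3333333 + (-2)²*1
= 9*1.3333333 + 4*1 = 16

16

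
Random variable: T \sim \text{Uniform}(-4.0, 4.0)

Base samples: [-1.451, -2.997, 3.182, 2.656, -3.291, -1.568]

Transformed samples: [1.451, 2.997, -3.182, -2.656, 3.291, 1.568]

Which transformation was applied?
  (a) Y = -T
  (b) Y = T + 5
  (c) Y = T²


Checking option (a) Y = -T:
  T = -1.451 -> Y = 1.451 ✓
  T = -2.997 -> Y = 2.997 ✓
  T = 3.182 -> Y = -3.182 ✓
All samples match this transformation.

(a) -T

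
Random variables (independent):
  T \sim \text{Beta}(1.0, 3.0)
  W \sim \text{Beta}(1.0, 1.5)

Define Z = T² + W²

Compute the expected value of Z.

E[Z] = E[T²] + E[W²]
E[T²] = Var(T) + E[T]² = 0.0375 + 0.0625 = 0.1
E[W²] = Var(W) + E[W]² = 0.068571429 + 0.16 = 0.22857143
E[Z] = 0.1 + 0.22857143 = 0.32857143

0.32857143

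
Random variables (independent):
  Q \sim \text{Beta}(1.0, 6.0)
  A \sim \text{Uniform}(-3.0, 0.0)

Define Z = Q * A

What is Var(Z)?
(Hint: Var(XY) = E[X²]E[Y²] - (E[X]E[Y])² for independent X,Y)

Var(XY) = E[X²]E[Y²] - (E[X]E[Y])²
E[Q] = 0.14285714, Var(Q) = 0.015306122
E[A] = -1.5, Var(A) = 0.75
E[Q²] = 0.015306122 + 0.14285714² = 0.035714286
E[A²] = 0.75 + (-1.5)² = 3
Var(Z) = 0.035714286*3 - (0.14285714*(-1.5))²
= 0.10714286 - 0.045918367 = 0.06122449

0.06122449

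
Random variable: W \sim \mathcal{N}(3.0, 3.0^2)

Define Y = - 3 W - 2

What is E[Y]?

For Y = -3W - 2:
E[Y] = -3 * E[W] - 2
E[W] = 3.0 = 3
E[Y] = -3 * 3 - 2 = -11

-11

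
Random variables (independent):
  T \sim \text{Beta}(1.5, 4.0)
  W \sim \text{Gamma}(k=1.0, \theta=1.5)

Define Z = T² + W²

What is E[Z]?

E[Z] = E[T²] + E[W²]
E[T²] = Var(T) + E[T]² = 0.03051494 + 0.074380165 = 0.1048951
E[W²] = Var(W) + E[W]² = 2.25 + 2.25 = 4.5
E[Z] = 0.1048951 + 4.5 = 4.6048951

4.6048951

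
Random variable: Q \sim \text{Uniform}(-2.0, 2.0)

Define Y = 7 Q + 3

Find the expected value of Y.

For Y = 7Q + 3:
E[Y] = 7 * E[Q] + 3
E[Q] = (-2 + 2)/2 = 0
E[Y] = 7 * 0 + 3 = 3

3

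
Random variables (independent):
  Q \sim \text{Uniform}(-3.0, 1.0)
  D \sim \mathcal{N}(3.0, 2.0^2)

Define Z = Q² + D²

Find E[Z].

E[Z] = E[Q²] + E[D²]
E[Q²] = Var(Q) + E[Q]² = 1.3333333 + 1 = 2.3333333
E[D²] = Var(D) + E[D]² = 4 + 9 = 13
E[Z] = 2.3333333 + 13 = 15.333333

15.333333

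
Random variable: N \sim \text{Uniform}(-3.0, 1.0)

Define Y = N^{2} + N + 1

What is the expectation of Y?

E[Y] = 1*E[N²] + 1*E[N] + 1
E[N] = -1
E[N²] = Var(N) + (E[N])² = 1.3333333 + 1 = 2.3333333
E[Y] = 1*2.3333333 + 1*(-1) + 1 = 2.3333333

2.3333333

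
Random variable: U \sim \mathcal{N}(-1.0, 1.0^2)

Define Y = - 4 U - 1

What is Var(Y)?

For Y = aU + b: Var(Y) = a² * Var(U)
Var(U) = 1.0^2 = 1
Var(Y) = (-4)² * 1 = 16 * 1 = 16

16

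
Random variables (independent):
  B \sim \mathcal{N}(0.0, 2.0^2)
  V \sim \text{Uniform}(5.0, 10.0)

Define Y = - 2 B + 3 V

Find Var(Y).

For independent RVs: Var(aX + bY) = a²Var(X) + b²Var(Y)
Var(B) = 4
Var(V) = 2.0833333
Var(Y) = (-2)²*4 + 3²*2.0833333
= 4*4 + 9*2.0833333 = 34.75

34.75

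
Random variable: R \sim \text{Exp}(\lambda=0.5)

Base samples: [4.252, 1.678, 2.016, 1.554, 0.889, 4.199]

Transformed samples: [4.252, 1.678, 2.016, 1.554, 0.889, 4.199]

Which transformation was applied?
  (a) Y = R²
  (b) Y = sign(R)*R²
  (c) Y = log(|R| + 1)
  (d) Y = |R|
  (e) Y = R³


Checking option (d) Y = |R|:
  R = 4.252 -> Y = 4.252 ✓
  R = 1.678 -> Y = 1.678 ✓
  R = 2.016 -> Y = 2.016 ✓
All samples match this transformation.

(d) |R|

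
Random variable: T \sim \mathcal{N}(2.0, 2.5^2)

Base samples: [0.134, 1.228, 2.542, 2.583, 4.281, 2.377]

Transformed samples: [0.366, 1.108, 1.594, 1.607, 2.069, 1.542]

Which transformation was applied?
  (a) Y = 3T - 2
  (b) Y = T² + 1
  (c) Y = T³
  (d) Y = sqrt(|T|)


Checking option (d) Y = sqrt(|T|):
  T = 0.134 -> Y = 0.366 ✓
  T = 1.228 -> Y = 1.108 ✓
  T = 2.542 -> Y = 1.594 ✓
All samples match this transformation.

(d) sqrt(|T|)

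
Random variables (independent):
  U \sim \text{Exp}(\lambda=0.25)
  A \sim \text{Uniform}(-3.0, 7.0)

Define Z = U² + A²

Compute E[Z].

E[Z] = E[U²] + E[A²]
E[U²] = Var(U) + E[U]² = 16 + 16 = 32
E[A²] = Var(A) + E[A]² = 8.3333333 + 4 = 12.333333
E[Z] = 32 + 12.333333 = 44.333333

44.333333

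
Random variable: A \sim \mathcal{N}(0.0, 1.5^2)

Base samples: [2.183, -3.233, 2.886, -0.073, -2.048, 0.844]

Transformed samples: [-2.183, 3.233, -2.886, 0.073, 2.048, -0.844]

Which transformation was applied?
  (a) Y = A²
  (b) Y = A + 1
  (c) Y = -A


Checking option (c) Y = -A:
  A = 2.183 -> Y = -2.183 ✓
  A = -3.233 -> Y = 3.233 ✓
  A = 2.886 -> Y = -2.886 ✓
All samples match this transformation.

(c) -A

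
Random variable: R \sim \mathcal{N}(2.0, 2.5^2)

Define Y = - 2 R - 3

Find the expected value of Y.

For Y = -2R - 3:
E[Y] = -2 * E[R] - 3
E[R] = 2.0 = 2
E[Y] = -2 * 2 - 3 = -7

-7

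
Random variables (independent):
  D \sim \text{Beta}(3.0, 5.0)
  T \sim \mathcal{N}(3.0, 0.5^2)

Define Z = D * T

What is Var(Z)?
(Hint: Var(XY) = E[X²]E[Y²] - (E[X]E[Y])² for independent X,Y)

Var(XY) = E[X²]E[Y²] - (E[X]E[Y])²
E[D] = 0.375, Var(D) = 0.026041667
E[T] = 3, Var(T) = 0.25
E[D²] = 0.026041667 + 0.375² = 0.16666667
E[T²] = 0.25 + 3² = 9.25
Var(Z) = 0.16666667*9.25 - (0.375*3)²
= 1.5416667 - 1.265625 = 0.27604167

0.27604167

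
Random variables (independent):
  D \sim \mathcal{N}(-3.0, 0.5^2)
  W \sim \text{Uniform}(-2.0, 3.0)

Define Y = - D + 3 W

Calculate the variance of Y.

For independent RVs: Var(aX + bY) = a²Var(X) + b²Var(Y)
Var(D) = 0.25
Var(W) = 2.0833333
Var(Y) = (-1)²*0.25 + 3²*2.0833333
= 1*0.25 + 9*2.0833333 = 19

19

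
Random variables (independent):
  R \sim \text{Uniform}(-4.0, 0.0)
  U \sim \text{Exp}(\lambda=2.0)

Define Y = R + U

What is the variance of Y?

For independent RVs: Var(aX + bY) = a²Var(X) + b²Var(Y)
Var(R) = 1.3333333
Var(U) = 0.25
Var(Y) = 1²*1.3333333 + 1²*0.25
= 1*1.3333333 + 1*0.25 = 1.5833333

1.5833333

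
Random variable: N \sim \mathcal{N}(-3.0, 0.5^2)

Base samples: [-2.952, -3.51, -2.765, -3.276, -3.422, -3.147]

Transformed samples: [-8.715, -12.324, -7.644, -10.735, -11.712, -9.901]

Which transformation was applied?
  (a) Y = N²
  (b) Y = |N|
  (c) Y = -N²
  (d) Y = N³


Checking option (c) Y = -N²:
  N = -2.952 -> Y = -8.715 ✓
  N = -3.51 -> Y = -12.324 ✓
  N = -2.765 -> Y = -7.644 ✓
All samples match this transformation.

(c) -N²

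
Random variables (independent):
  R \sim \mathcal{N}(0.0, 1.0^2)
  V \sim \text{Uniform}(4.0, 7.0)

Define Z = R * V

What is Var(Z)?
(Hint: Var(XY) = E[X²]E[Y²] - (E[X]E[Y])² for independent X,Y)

Var(XY) = E[X²]E[Y²] - (E[X]E[Y])²
E[R] = 0, Var(R) = 1
E[V] = 5.5, Var(V) = 0.75
E[R²] = 1 + 0² = 1
E[V²] = 0.75 + 5.5² = 31
Var(Z) = 1*31 - (0*5.5)²
= 31 - 0 = 31

31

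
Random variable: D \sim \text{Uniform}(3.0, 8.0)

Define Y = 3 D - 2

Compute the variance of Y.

For Y = aD + b: Var(Y) = a² * Var(D)
Var(D) = (8 - 3)^2/12 = 2.0833333
Var(Y) = 3² * 2.0833333 = 9 * 2.0833333 = 18.75

18.75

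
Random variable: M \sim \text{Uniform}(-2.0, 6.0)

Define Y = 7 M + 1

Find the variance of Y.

For Y = aM + b: Var(Y) = a² * Var(M)
Var(M) = (6 + 2)^2/12 = 5.3333333
Var(Y) = 7² * 5.3333333 = 49 * 5.3333333 = 261.33333

261.33333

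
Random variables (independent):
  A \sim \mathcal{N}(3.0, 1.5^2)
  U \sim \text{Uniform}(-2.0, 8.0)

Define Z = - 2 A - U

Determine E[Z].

E[Z] = -2*E[A] - 1*E[U]
E[A] = 3
E[U] = 3
E[Z] = -2*3 - 1*3 = -9

-9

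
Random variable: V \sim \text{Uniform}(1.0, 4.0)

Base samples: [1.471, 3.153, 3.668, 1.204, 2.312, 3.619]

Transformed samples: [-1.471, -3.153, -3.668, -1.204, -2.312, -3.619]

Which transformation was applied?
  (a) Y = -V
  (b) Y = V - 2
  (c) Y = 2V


Checking option (a) Y = -V:
  V = 1.471 -> Y = -1.471 ✓
  V = 3.153 -> Y = -3.153 ✓
  V = 3.668 -> Y = -3.668 ✓
All samples match this transformation.

(a) -V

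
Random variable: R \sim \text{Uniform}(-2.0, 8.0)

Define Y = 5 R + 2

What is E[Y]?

For Y = 5R + 2:
E[Y] = 5 * E[R] + 2
E[R] = (-2 + 8)/2 = 3
E[Y] = 5 * 3 + 2 = 17

17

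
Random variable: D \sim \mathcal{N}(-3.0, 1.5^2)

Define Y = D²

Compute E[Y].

E[D²] = Var(D) + (E[D])² = 2.25 + 9 = 11.25

11.25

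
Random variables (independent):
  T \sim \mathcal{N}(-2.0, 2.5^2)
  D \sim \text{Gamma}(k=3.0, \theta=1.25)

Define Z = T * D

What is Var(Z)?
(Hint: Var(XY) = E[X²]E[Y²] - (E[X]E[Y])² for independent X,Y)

Var(XY) = E[X²]E[Y²] - (E[X]E[Y])²
E[T] = -2, Var(T) = 6.25
E[D] = 3.75, Var(D) = 4.6875
E[T²] = 6.25 + (-2)² = 10.25
E[D²] = 4.6875 + 3.75² = 18.75
Var(Z) = 10.25*18.75 - (-2*3.75)²
= 192.1875 - 56.25 = 135.9375

135.9375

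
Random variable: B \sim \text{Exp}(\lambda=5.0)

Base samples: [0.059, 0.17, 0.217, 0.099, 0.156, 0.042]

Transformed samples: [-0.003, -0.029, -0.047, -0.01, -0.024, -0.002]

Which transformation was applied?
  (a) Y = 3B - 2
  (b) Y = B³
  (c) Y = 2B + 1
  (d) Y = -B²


Checking option (d) Y = -B²:
  B = 0.059 -> Y = -0.003 ✓
  B = 0.17 -> Y = -0.029 ✓
  B = 0.217 -> Y = -0.047 ✓
All samples match this transformation.

(d) -B²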